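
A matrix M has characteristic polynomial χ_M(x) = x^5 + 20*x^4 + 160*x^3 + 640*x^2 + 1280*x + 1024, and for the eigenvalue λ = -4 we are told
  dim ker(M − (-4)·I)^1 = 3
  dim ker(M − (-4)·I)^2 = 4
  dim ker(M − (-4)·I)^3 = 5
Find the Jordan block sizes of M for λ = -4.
Block sizes for λ = -4: [3, 1, 1]

From the dimensions of kernels of powers, the number of Jordan blocks of size at least j is d_j − d_{j−1} where d_j = dim ker(N^j) (with d_0 = 0). Computing the differences gives [3, 1, 1].
The number of blocks of size exactly k is (#blocks of size ≥ k) − (#blocks of size ≥ k + 1), so the partition is: 2 block(s) of size 1, 1 block(s) of size 3.
In nonincreasing order the block sizes are [3, 1, 1].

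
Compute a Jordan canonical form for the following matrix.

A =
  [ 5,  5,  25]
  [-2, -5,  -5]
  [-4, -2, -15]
J_3(-5)

The characteristic polynomial is
  det(x·I − A) = x^3 + 15*x^2 + 75*x + 125 = (x + 5)^3

Eigenvalues and multiplicities (the geometric multiplicity of λ is n − rank(A − λI), which equals the number of Jordan blocks for λ):
  λ = -5: algebraic multiplicity = 3, geometric multiplicity = 1

Determining the block sizes for each eigenvalue:
  λ = -5: one block (gm = 1), so the single block has size am = 3 → block sizes [3]

Assembling the blocks gives a Jordan form
J =
  [-5,  1,  0]
  [ 0, -5,  1]
  [ 0,  0, -5]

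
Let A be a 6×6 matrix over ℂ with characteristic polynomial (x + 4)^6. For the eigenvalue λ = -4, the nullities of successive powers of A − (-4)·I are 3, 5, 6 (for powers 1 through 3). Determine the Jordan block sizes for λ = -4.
Block sizes for λ = -4: [3, 2, 1]

From the dimensions of kernels of powers, the number of Jordan blocks of size at least j is d_j − d_{j−1} where d_j = dim ker(N^j) (with d_0 = 0). Computing the differences gives [3, 2, 1].
The number of blocks of size exactly k is (#blocks of size ≥ k) − (#blocks of size ≥ k + 1), so the partition is: 1 block(s) of size 1, 1 block(s) of size 2, 1 block(s) of size 3.
In nonincreasing order the block sizes are [3, 2, 1].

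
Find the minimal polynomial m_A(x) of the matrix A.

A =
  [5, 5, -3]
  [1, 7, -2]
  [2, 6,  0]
x^3 - 12*x^2 + 48*x - 64

The characteristic polynomial is χ_A(x) = (x - 4)^3, so the eigenvalues are known. The minimal polynomial is
  m_A(x) = Π_λ (x − λ)^{k_λ}
where k_λ is the size of the *largest* Jordan block for λ (equivalently, the smallest k with (A − λI)^k v = 0 for every generalised eigenvector v of λ).

  λ = 4: largest Jordan block has size 3, contributing (x − 4)^3

So m_A(x) = (x - 4)^3 = x^3 - 12*x^2 + 48*x - 64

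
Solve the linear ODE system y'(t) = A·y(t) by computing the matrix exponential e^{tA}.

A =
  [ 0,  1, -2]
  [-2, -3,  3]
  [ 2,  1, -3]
e^{tA} =
  [-t^2*exp(-2*t) + 2*t*exp(-2*t) + exp(-2*t), -t^2*exp(-2*t)/2 + t*exp(-2*t), t^2*exp(-2*t)/2 - 2*t*exp(-2*t)]
  [2*t^2*exp(-2*t) - 2*t*exp(-2*t), t^2*exp(-2*t) - t*exp(-2*t) + exp(-2*t), -t^2*exp(-2*t) + 3*t*exp(-2*t)]
  [2*t*exp(-2*t), t*exp(-2*t), -t*exp(-2*t) + exp(-2*t)]

Strategy: write A = P · J · P⁻¹ where J is a Jordan canonical form, so e^{tA} = P · e^{tJ} · P⁻¹, and e^{tJ} can be computed block-by-block.

A has Jordan form
J =
  [-2,  1,  0]
  [ 0, -2,  1]
  [ 0,  0, -2]
(up to reordering of blocks).

Per-block formulas:
  For a 3×3 Jordan block J_3(-2): exp(t · J_3(-2)) = e^(-2t)·(I + t·N + (t^2/2)·N^2), where N is the 3×3 nilpotent shift.

After assembling e^{tJ} and conjugating by P, we get:

e^{tA} =
  [-t^2*exp(-2*t) + 2*t*exp(-2*t) + exp(-2*t), -t^2*exp(-2*t)/2 + t*exp(-2*t), t^2*exp(-2*t)/2 - 2*t*exp(-2*t)]
  [2*t^2*exp(-2*t) - 2*t*exp(-2*t), t^2*exp(-2*t) - t*exp(-2*t) + exp(-2*t), -t^2*exp(-2*t) + 3*t*exp(-2*t)]
  [2*t*exp(-2*t), t*exp(-2*t), -t*exp(-2*t) + exp(-2*t)]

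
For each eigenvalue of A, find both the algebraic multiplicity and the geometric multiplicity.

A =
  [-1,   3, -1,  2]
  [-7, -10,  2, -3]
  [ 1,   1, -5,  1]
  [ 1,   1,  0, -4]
λ = -5: alg = 4, geom = 2

Step 1 — factor the characteristic polynomial to read off the algebraic multiplicities:
  χ_A(x) = (x + 5)^4

Step 2 — compute geometric multiplicities via the rank-nullity identity g(λ) = n − rank(A − λI):
  rank(A − (-5)·I) = 2, so dim ker(A − (-5)·I) = n − 2 = 2

Summary:
  λ = -5: algebraic multiplicity = 4, geometric multiplicity = 2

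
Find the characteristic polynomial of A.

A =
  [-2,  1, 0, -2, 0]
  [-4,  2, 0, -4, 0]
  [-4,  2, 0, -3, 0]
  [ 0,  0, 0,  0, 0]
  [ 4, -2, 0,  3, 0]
x^5

Expanding det(x·I − A) (e.g. by cofactor expansion or by noting that A is similar to its Jordan form J, which has the same characteristic polynomial as A) gives
  χ_A(x) = x^5
which factors as x^5. The eigenvalues (with algebraic multiplicities) are λ = 0 with multiplicity 5.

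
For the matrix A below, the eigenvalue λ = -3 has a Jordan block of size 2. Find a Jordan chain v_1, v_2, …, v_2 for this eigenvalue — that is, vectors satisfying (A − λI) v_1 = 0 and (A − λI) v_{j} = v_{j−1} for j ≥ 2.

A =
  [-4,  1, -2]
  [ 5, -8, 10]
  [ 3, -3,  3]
A Jordan chain for λ = -3 of length 2:
v_1 = (-1, 5, 3)ᵀ
v_2 = (1, 0, 0)ᵀ

Let N = A − (-3)·I. We want v_2 with N^2 v_2 = 0 but N^1 v_2 ≠ 0; then v_{j-1} := N · v_j for j = 2, …, 2.

Pick v_2 = (1, 0, 0)ᵀ.
Then v_1 = N · v_2 = (-1, 5, 3)ᵀ.

Sanity check: (A − (-3)·I) v_1 = (0, 0, 0)ᵀ = 0. ✓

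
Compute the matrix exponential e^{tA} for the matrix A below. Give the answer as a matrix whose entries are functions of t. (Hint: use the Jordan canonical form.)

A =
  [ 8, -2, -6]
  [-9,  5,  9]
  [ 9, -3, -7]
e^{tA} =
  [6*t*exp(2*t) + exp(2*t), -2*t*exp(2*t), -6*t*exp(2*t)]
  [-9*t*exp(2*t), 3*t*exp(2*t) + exp(2*t), 9*t*exp(2*t)]
  [9*t*exp(2*t), -3*t*exp(2*t), -9*t*exp(2*t) + exp(2*t)]

Strategy: write A = P · J · P⁻¹ where J is a Jordan canonical form, so e^{tA} = P · e^{tJ} · P⁻¹, and e^{tJ} can be computed block-by-block.

A has Jordan form
J =
  [2, 1, 0]
  [0, 2, 0]
  [0, 0, 2]
(up to reordering of blocks).

Per-block formulas:
  For a 1×1 block at λ = 2: exp(t · [2]) = [e^(2t)].
  For a 2×2 Jordan block J_2(2): exp(t · J_2(2)) = e^(2t)·(I + t·N), where N is the 2×2 nilpotent shift.

After assembling e^{tJ} and conjugating by P, we get:

e^{tA} =
  [6*t*exp(2*t) + exp(2*t), -2*t*exp(2*t), -6*t*exp(2*t)]
  [-9*t*exp(2*t), 3*t*exp(2*t) + exp(2*t), 9*t*exp(2*t)]
  [9*t*exp(2*t), -3*t*exp(2*t), -9*t*exp(2*t) + exp(2*t)]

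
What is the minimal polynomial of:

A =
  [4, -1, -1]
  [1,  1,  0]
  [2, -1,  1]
x^3 - 6*x^2 + 12*x - 8

The characteristic polynomial is χ_A(x) = (x - 2)^3, so the eigenvalues are known. The minimal polynomial is
  m_A(x) = Π_λ (x − λ)^{k_λ}
where k_λ is the size of the *largest* Jordan block for λ (equivalently, the smallest k with (A − λI)^k v = 0 for every generalised eigenvector v of λ).

  λ = 2: largest Jordan block has size 3, contributing (x − 2)^3

So m_A(x) = (x - 2)^3 = x^3 - 6*x^2 + 12*x - 8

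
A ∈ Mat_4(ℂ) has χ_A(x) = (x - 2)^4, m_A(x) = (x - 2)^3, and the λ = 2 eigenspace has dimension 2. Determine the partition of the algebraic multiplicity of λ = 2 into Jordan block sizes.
Block sizes for λ = 2: [3, 1]

Step 1 — from the characteristic polynomial, algebraic multiplicity of λ = 2 is 4. From dim ker(A − (2)·I) = 2, there are exactly 2 Jordan blocks for λ = 2.
Step 2 — from the minimal polynomial, the factor (x − 2)^3 tells us the largest block for λ = 2 has size 3.
Step 3 — with total size 4, 2 blocks, and largest block 3, the block sizes (in nonincreasing order) are [3, 1].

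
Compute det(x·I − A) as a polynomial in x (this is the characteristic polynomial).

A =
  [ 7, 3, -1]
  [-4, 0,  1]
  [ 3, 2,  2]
x^3 - 9*x^2 + 27*x - 27

Expanding det(x·I − A) (e.g. by cofactor expansion or by noting that A is similar to its Jordan form J, which has the same characteristic polynomial as A) gives
  χ_A(x) = x^3 - 9*x^2 + 27*x - 27
which factors as (x - 3)^3. The eigenvalues (with algebraic multiplicities) are λ = 3 with multiplicity 3.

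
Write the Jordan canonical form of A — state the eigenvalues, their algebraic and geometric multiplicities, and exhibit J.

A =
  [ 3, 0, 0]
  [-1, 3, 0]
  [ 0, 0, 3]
J_2(3) ⊕ J_1(3)

The characteristic polynomial is
  det(x·I − A) = x^3 - 9*x^2 + 27*x - 27 = (x - 3)^3

Eigenvalues and multiplicities (the geometric multiplicity of λ is n − rank(A − λI), which equals the number of Jordan blocks for λ):
  λ = 3: algebraic multiplicity = 3, geometric multiplicity = 2

Determining the block sizes for each eigenvalue:
  λ = 3: 2 blocks summing to 3 forces exactly one block of size 2 and the rest size 1 → block sizes [2, 1]

Assembling the blocks gives a Jordan form
J =
  [3, 1, 0]
  [0, 3, 0]
  [0, 0, 3]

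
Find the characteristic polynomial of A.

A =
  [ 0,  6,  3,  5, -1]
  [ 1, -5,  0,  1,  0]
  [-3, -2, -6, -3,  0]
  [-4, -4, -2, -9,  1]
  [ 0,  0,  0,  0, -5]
x^5 + 25*x^4 + 250*x^3 + 1250*x^2 + 3125*x + 3125

Expanding det(x·I − A) (e.g. by cofactor expansion or by noting that A is similar to its Jordan form J, which has the same characteristic polynomial as A) gives
  χ_A(x) = x^5 + 25*x^4 + 250*x^3 + 1250*x^2 + 3125*x + 3125
which factors as (x + 5)^5. The eigenvalues (with algebraic multiplicities) are λ = -5 with multiplicity 5.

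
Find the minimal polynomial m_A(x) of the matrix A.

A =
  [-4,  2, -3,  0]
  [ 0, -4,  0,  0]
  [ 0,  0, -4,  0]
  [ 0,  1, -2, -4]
x^2 + 8*x + 16

The characteristic polynomial is χ_A(x) = (x + 4)^4, so the eigenvalues are known. The minimal polynomial is
  m_A(x) = Π_λ (x − λ)^{k_λ}
where k_λ is the size of the *largest* Jordan block for λ (equivalently, the smallest k with (A − λI)^k v = 0 for every generalised eigenvector v of λ).

  λ = -4: largest Jordan block has size 2, contributing (x + 4)^2

So m_A(x) = (x + 4)^2 = x^2 + 8*x + 16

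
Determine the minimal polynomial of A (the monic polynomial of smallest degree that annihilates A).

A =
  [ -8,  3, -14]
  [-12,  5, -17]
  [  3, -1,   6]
x^3 - 3*x^2 + 3*x - 1

The characteristic polynomial is χ_A(x) = (x - 1)^3, so the eigenvalues are known. The minimal polynomial is
  m_A(x) = Π_λ (x − λ)^{k_λ}
where k_λ is the size of the *largest* Jordan block for λ (equivalently, the smallest k with (A − λI)^k v = 0 for every generalised eigenvector v of λ).

  λ = 1: largest Jordan block has size 3, contributing (x − 1)^3

So m_A(x) = (x - 1)^3 = x^3 - 3*x^2 + 3*x - 1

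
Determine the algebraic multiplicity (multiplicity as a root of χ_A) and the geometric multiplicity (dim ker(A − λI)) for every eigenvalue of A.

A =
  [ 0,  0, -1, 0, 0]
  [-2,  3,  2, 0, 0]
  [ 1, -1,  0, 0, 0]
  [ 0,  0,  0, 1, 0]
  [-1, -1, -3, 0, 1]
λ = 1: alg = 5, geom = 3

Step 1 — factor the characteristic polynomial to read off the algebraic multiplicities:
  χ_A(x) = (x - 1)^5

Step 2 — compute geometric multiplicities via the rank-nullity identity g(λ) = n − rank(A − λI):
  rank(A − (1)·I) = 2, so dim ker(A − (1)·I) = n − 2 = 3

Summary:
  λ = 1: algebraic multiplicity = 5, geometric multiplicity = 3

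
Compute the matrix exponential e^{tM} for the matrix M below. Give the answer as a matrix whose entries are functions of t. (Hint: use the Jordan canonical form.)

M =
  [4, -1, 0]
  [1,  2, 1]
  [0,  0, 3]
e^{tM} =
  [t*exp(3*t) + exp(3*t), -t*exp(3*t), -t^2*exp(3*t)/2]
  [t*exp(3*t), -t*exp(3*t) + exp(3*t), -t^2*exp(3*t)/2 + t*exp(3*t)]
  [0, 0, exp(3*t)]

Strategy: write M = P · J · P⁻¹ where J is a Jordan canonical form, so e^{tM} = P · e^{tJ} · P⁻¹, and e^{tJ} can be computed block-by-block.

M has Jordan form
J =
  [3, 1, 0]
  [0, 3, 1]
  [0, 0, 3]
(up to reordering of blocks).

Per-block formulas:
  For a 3×3 Jordan block J_3(3): exp(t · J_3(3)) = e^(3t)·(I + t·N + (t^2/2)·N^2), where N is the 3×3 nilpotent shift.

After assembling e^{tJ} and conjugating by P, we get:

e^{tM} =
  [t*exp(3*t) + exp(3*t), -t*exp(3*t), -t^2*exp(3*t)/2]
  [t*exp(3*t), -t*exp(3*t) + exp(3*t), -t^2*exp(3*t)/2 + t*exp(3*t)]
  [0, 0, exp(3*t)]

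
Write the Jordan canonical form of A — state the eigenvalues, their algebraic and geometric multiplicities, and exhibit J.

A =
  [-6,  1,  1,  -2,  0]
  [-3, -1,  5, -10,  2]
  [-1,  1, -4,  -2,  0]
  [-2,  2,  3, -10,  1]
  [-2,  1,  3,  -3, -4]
J_3(-5) ⊕ J_2(-5)

The characteristic polynomial is
  det(x·I − A) = x^5 + 25*x^4 + 250*x^3 + 1250*x^2 + 3125*x + 3125 = (x + 5)^5

Eigenvalues and multiplicities (the geometric multiplicity of λ is n − rank(A − λI), which equals the number of Jordan blocks for λ):
  λ = -5: algebraic multiplicity = 5, geometric multiplicity = 2

Determining the block sizes for each eigenvalue:
  λ = -5: with am = 5 and gm = 2, the partition is not yet determined (e.g. several partitions of 5 into 2 parts exist). Let N = A − (-5)·I. Computing rank(N^1) = 3, rank(N^2) = 1, rank(N^3) = 0; the number of blocks of size ≥ j is rank(N^{j−1}) − rank(N^j), giving [2, 2, 1]. So we have 1 block(s) of size 3, 1 block(s) of size 2 → block sizes [3, 2]

Assembling the blocks gives a Jordan form
J =
  [-5,  1,  0,  0,  0]
  [ 0, -5,  1,  0,  0]
  [ 0,  0, -5,  0,  0]
  [ 0,  0,  0, -5,  1]
  [ 0,  0,  0,  0, -5]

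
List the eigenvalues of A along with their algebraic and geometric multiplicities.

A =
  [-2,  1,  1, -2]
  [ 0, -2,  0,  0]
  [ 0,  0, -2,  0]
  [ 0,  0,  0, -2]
λ = -2: alg = 4, geom = 3

Step 1 — factor the characteristic polynomial to read off the algebraic multiplicities:
  χ_A(x) = (x + 2)^4

Step 2 — compute geometric multiplicities via the rank-nullity identity g(λ) = n − rank(A − λI):
  rank(A − (-2)·I) = 1, so dim ker(A − (-2)·I) = n − 1 = 3

Summary:
  λ = -2: algebraic multiplicity = 4, geometric multiplicity = 3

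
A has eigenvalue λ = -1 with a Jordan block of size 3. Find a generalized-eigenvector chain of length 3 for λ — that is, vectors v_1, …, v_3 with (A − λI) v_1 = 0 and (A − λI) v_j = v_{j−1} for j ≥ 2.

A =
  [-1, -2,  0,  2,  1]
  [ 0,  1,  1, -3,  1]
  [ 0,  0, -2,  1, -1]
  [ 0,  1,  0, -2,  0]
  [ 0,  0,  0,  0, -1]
A Jordan chain for λ = -1 of length 3:
v_1 = (-2, 1, 1, 1, 0)ᵀ
v_2 = (-2, 2, 0, 1, 0)ᵀ
v_3 = (0, 1, 0, 0, 0)ᵀ

Let N = A − (-1)·I. We want v_3 with N^3 v_3 = 0 but N^2 v_3 ≠ 0; then v_{j-1} := N · v_j for j = 3, …, 2.

Pick v_3 = (0, 1, 0, 0, 0)ᵀ.
Then v_2 = N · v_3 = (-2, 2, 0, 1, 0)ᵀ.
Then v_1 = N · v_2 = (-2, 1, 1, 1, 0)ᵀ.

Sanity check: (A − (-1)·I) v_1 = (0, 0, 0, 0, 0)ᵀ = 0. ✓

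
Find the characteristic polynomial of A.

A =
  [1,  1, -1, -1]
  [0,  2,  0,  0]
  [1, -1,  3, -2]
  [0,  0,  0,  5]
x^4 - 11*x^3 + 42*x^2 - 68*x + 40

Expanding det(x·I − A) (e.g. by cofactor expansion or by noting that A is similar to its Jordan form J, which has the same characteristic polynomial as A) gives
  χ_A(x) = x^4 - 11*x^3 + 42*x^2 - 68*x + 40
which factors as (x - 5)*(x - 2)^3. The eigenvalues (with algebraic multiplicities) are λ = 2 with multiplicity 3, λ = 5 with multiplicity 1.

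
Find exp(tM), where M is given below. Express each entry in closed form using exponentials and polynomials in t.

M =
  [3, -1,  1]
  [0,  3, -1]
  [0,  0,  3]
e^{tM} =
  [exp(3*t), -t*exp(3*t), t^2*exp(3*t)/2 + t*exp(3*t)]
  [0, exp(3*t), -t*exp(3*t)]
  [0, 0, exp(3*t)]

Strategy: write M = P · J · P⁻¹ where J is a Jordan canonical form, so e^{tM} = P · e^{tJ} · P⁻¹, and e^{tJ} can be computed block-by-block.

M has Jordan form
J =
  [3, 1, 0]
  [0, 3, 1]
  [0, 0, 3]
(up to reordering of blocks).

Per-block formulas:
  For a 3×3 Jordan block J_3(3): exp(t · J_3(3)) = e^(3t)·(I + t·N + (t^2/2)·N^2), where N is the 3×3 nilpotent shift.

After assembling e^{tJ} and conjugating by P, we get:

e^{tM} =
  [exp(3*t), -t*exp(3*t), t^2*exp(3*t)/2 + t*exp(3*t)]
  [0, exp(3*t), -t*exp(3*t)]
  [0, 0, exp(3*t)]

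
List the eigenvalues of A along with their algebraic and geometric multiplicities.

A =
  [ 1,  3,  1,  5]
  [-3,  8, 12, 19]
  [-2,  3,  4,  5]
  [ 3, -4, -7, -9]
λ = -1: alg = 2, geom = 1; λ = 3: alg = 2, geom = 1

Step 1 — factor the characteristic polynomial to read off the algebraic multiplicities:
  χ_A(x) = (x - 3)^2*(x + 1)^2

Step 2 — compute geometric multiplicities via the rank-nullity identity g(λ) = n − rank(A − λI):
  rank(A − (-1)·I) = 3, so dim ker(A − (-1)·I) = n − 3 = 1
  rank(A − (3)·I) = 3, so dim ker(A − (3)·I) = n − 3 = 1

Summary:
  λ = -1: algebraic multiplicity = 2, geometric multiplicity = 1
  λ = 3: algebraic multiplicity = 2, geometric multiplicity = 1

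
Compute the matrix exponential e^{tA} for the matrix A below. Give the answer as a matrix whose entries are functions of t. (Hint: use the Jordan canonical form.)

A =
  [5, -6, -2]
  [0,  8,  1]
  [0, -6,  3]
e^{tA} =
  [exp(5*t), -6*exp(6*t) + 6*exp(5*t), -2*exp(6*t) + 2*exp(5*t)]
  [0, 3*exp(6*t) - 2*exp(5*t), exp(6*t) - exp(5*t)]
  [0, -6*exp(6*t) + 6*exp(5*t), -2*exp(6*t) + 3*exp(5*t)]

Strategy: write A = P · J · P⁻¹ where J is a Jordan canonical form, so e^{tA} = P · e^{tJ} · P⁻¹, and e^{tJ} can be computed block-by-block.

A has Jordan form
J =
  [5, 0, 0]
  [0, 5, 0]
  [0, 0, 6]
(up to reordering of blocks).

Per-block formulas:
  For a 1×1 block at λ = 5: exp(t · [5]) = [e^(5t)].
  For a 1×1 block at λ = 6: exp(t · [6]) = [e^(6t)].

After assembling e^{tJ} and conjugating by P, we get:

e^{tA} =
  [exp(5*t), -6*exp(6*t) + 6*exp(5*t), -2*exp(6*t) + 2*exp(5*t)]
  [0, 3*exp(6*t) - 2*exp(5*t), exp(6*t) - exp(5*t)]
  [0, -6*exp(6*t) + 6*exp(5*t), -2*exp(6*t) + 3*exp(5*t)]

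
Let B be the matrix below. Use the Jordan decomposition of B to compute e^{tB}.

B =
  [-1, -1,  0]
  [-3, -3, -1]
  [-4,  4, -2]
e^{tB} =
  [2*t^2*exp(-2*t) + t*exp(-2*t) + exp(-2*t), -t*exp(-2*t), t^2*exp(-2*t)/2]
  [2*t^2*exp(-2*t) - 3*t*exp(-2*t), -t*exp(-2*t) + exp(-2*t), t^2*exp(-2*t)/2 - t*exp(-2*t)]
  [-8*t^2*exp(-2*t) - 4*t*exp(-2*t), 4*t*exp(-2*t), -2*t^2*exp(-2*t) + exp(-2*t)]

Strategy: write B = P · J · P⁻¹ where J is a Jordan canonical form, so e^{tB} = P · e^{tJ} · P⁻¹, and e^{tJ} can be computed block-by-block.

B has Jordan form
J =
  [-2,  1,  0]
  [ 0, -2,  1]
  [ 0,  0, -2]
(up to reordering of blocks).

Per-block formulas:
  For a 3×3 Jordan block J_3(-2): exp(t · J_3(-2)) = e^(-2t)·(I + t·N + (t^2/2)·N^2), where N is the 3×3 nilpotent shift.

After assembling e^{tJ} and conjugating by P, we get:

e^{tB} =
  [2*t^2*exp(-2*t) + t*exp(-2*t) + exp(-2*t), -t*exp(-2*t), t^2*exp(-2*t)/2]
  [2*t^2*exp(-2*t) - 3*t*exp(-2*t), -t*exp(-2*t) + exp(-2*t), t^2*exp(-2*t)/2 - t*exp(-2*t)]
  [-8*t^2*exp(-2*t) - 4*t*exp(-2*t), 4*t*exp(-2*t), -2*t^2*exp(-2*t) + exp(-2*t)]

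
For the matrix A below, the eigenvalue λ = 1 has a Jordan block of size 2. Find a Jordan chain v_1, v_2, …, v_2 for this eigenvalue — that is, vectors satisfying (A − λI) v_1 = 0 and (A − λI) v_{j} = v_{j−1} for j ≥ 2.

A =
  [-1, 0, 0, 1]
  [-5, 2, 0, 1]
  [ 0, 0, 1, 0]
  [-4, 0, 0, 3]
A Jordan chain for λ = 1 of length 2:
v_1 = (-2, -6, 0, -4)ᵀ
v_2 = (1, -1, 0, 0)ᵀ

Let N = A − (1)·I. We want v_2 with N^2 v_2 = 0 but N^1 v_2 ≠ 0; then v_{j-1} := N · v_j for j = 2, …, 2.

Pick v_2 = (1, -1, 0, 0)ᵀ.
Then v_1 = N · v_2 = (-2, -6, 0, -4)ᵀ.

Sanity check: (A − (1)·I) v_1 = (0, 0, 0, 0)ᵀ = 0. ✓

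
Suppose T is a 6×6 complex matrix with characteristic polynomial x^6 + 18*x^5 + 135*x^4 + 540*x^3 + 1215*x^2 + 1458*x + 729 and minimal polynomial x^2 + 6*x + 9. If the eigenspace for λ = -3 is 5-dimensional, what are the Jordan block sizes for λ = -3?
Block sizes for λ = -3: [2, 1, 1, 1, 1]

Step 1 — from the characteristic polynomial, algebraic multiplicity of λ = -3 is 6. From dim ker(T − (-3)·I) = 5, there are exactly 5 Jordan blocks for λ = -3.
Step 2 — from the minimal polynomial, the factor (x + 3)^2 tells us the largest block for λ = -3 has size 2.
Step 3 — with total size 6, 5 blocks, and largest block 2, the block sizes (in nonincreasing order) are [2, 1, 1, 1, 1].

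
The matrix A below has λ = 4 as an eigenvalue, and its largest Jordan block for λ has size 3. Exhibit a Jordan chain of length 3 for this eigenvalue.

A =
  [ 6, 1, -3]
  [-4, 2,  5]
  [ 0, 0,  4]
A Jordan chain for λ = 4 of length 3:
v_1 = (-1, 2, 0)ᵀ
v_2 = (-3, 5, 0)ᵀ
v_3 = (0, 0, 1)ᵀ

Let N = A − (4)·I. We want v_3 with N^3 v_3 = 0 but N^2 v_3 ≠ 0; then v_{j-1} := N · v_j for j = 3, …, 2.

Pick v_3 = (0, 0, 1)ᵀ.
Then v_2 = N · v_3 = (-3, 5, 0)ᵀ.
Then v_1 = N · v_2 = (-1, 2, 0)ᵀ.

Sanity check: (A − (4)·I) v_1 = (0, 0, 0)ᵀ = 0. ✓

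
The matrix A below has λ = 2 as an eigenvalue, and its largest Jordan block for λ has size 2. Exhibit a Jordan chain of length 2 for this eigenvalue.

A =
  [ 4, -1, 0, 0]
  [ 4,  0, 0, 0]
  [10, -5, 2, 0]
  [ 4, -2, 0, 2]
A Jordan chain for λ = 2 of length 2:
v_1 = (2, 4, 10, 4)ᵀ
v_2 = (1, 0, 0, 0)ᵀ

Let N = A − (2)·I. We want v_2 with N^2 v_2 = 0 but N^1 v_2 ≠ 0; then v_{j-1} := N · v_j for j = 2, …, 2.

Pick v_2 = (1, 0, 0, 0)ᵀ.
Then v_1 = N · v_2 = (2, 4, 10, 4)ᵀ.

Sanity check: (A − (2)·I) v_1 = (0, 0, 0, 0)ᵀ = 0. ✓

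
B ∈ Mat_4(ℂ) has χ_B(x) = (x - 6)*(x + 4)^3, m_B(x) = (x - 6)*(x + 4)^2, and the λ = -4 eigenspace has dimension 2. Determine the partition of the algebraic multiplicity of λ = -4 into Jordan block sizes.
Block sizes for λ = -4: [2, 1]

Step 1 — from the characteristic polynomial, algebraic multiplicity of λ = -4 is 3. From dim ker(B − (-4)·I) = 2, there are exactly 2 Jordan blocks for λ = -4.
Step 2 — from the minimal polynomial, the factor (x + 4)^2 tells us the largest block for λ = -4 has size 2.
Step 3 — with total size 3, 2 blocks, and largest block 2, the block sizes (in nonincreasing order) are [2, 1].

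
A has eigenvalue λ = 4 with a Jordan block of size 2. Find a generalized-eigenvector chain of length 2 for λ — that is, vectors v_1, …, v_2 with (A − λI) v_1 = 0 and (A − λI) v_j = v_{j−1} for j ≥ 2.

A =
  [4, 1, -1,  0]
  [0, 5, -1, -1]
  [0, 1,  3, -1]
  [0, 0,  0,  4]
A Jordan chain for λ = 4 of length 2:
v_1 = (1, 1, 1, 0)ᵀ
v_2 = (0, 1, 0, 0)ᵀ

Let N = A − (4)·I. We want v_2 with N^2 v_2 = 0 but N^1 v_2 ≠ 0; then v_{j-1} := N · v_j for j = 2, …, 2.

Pick v_2 = (0, 1, 0, 0)ᵀ.
Then v_1 = N · v_2 = (1, 1, 1, 0)ᵀ.

Sanity check: (A − (4)·I) v_1 = (0, 0, 0, 0)ᵀ = 0. ✓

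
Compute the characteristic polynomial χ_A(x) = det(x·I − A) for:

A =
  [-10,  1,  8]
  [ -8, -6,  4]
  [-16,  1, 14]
x^3 + 2*x^2 - 32*x - 96

Expanding det(x·I − A) (e.g. by cofactor expansion or by noting that A is similar to its Jordan form J, which has the same characteristic polynomial as A) gives
  χ_A(x) = x^3 + 2*x^2 - 32*x - 96
which factors as (x - 6)*(x + 4)^2. The eigenvalues (with algebraic multiplicities) are λ = -4 with multiplicity 2, λ = 6 with multiplicity 1.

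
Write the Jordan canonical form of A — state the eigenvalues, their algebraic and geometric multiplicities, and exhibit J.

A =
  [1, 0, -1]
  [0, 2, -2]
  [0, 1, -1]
J_1(0) ⊕ J_2(1)

The characteristic polynomial is
  det(x·I − A) = x^3 - 2*x^2 + x = x*(x - 1)^2

Eigenvalues and multiplicities (the geometric multiplicity of λ is n − rank(A − λI), which equals the number of Jordan blocks for λ):
  λ = 0: algebraic multiplicity = 1, geometric multiplicity = 1
  λ = 1: algebraic multiplicity = 2, geometric multiplicity = 1

Determining the block sizes for each eigenvalue:
  λ = 0: one block (gm = 1), so the single block has size am = 1 → block sizes [1]
  λ = 1: one block (gm = 1), so the single block has size am = 2 → block sizes [2]

Assembling the blocks gives a Jordan form
J =
  [0, 0, 0]
  [0, 1, 1]
  [0, 0, 1]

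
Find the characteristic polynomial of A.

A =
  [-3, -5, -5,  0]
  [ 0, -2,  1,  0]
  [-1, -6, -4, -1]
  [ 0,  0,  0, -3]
x^4 + 12*x^3 + 54*x^2 + 108*x + 81

Expanding det(x·I − A) (e.g. by cofactor expansion or by noting that A is similar to its Jordan form J, which has the same characteristic polynomial as A) gives
  χ_A(x) = x^4 + 12*x^3 + 54*x^2 + 108*x + 81
which factors as (x + 3)^4. The eigenvalues (with algebraic multiplicities) are λ = -3 with multiplicity 4.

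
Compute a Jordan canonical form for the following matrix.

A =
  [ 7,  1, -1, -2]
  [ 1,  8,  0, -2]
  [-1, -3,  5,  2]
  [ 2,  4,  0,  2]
J_2(5) ⊕ J_1(6) ⊕ J_1(6)

The characteristic polynomial is
  det(x·I − A) = x^4 - 22*x^3 + 181*x^2 - 660*x + 900 = (x - 6)^2*(x - 5)^2

Eigenvalues and multiplicities (the geometric multiplicity of λ is n − rank(A − λI), which equals the number of Jordan blocks for λ):
  λ = 5: algebraic multiplicity = 2, geometric multiplicity = 1
  λ = 6: algebraic multiplicity = 2, geometric multiplicity = 2

Determining the block sizes for each eigenvalue:
  λ = 5: one block (gm = 1), so the single block has size am = 2 → block sizes [2]
  λ = 6: gm = am = 2, so every block has size 1 → block sizes [1, 1]

Assembling the blocks gives a Jordan form
J =
  [5, 1, 0, 0]
  [0, 5, 0, 0]
  [0, 0, 6, 0]
  [0, 0, 0, 6]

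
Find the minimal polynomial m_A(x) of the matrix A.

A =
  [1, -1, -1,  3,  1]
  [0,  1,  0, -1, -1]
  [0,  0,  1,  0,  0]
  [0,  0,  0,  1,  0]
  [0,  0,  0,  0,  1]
x^3 - 3*x^2 + 3*x - 1

The characteristic polynomial is χ_A(x) = (x - 1)^5, so the eigenvalues are known. The minimal polynomial is
  m_A(x) = Π_λ (x − λ)^{k_λ}
where k_λ is the size of the *largest* Jordan block for λ (equivalently, the smallest k with (A − λI)^k v = 0 for every generalised eigenvector v of λ).

  λ = 1: largest Jordan block has size 3, contributing (x − 1)^3

So m_A(x) = (x - 1)^3 = x^3 - 3*x^2 + 3*x - 1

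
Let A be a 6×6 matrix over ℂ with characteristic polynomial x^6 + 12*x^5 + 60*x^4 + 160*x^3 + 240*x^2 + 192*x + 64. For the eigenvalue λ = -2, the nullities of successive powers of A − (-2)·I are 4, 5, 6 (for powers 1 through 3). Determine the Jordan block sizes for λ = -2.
Block sizes for λ = -2: [3, 1, 1, 1]

From the dimensions of kernels of powers, the number of Jordan blocks of size at least j is d_j − d_{j−1} where d_j = dim ker(N^j) (with d_0 = 0). Computing the differences gives [4, 1, 1].
The number of blocks of size exactly k is (#blocks of size ≥ k) − (#blocks of size ≥ k + 1), so the partition is: 3 block(s) of size 1, 1 block(s) of size 3.
In nonincreasing order the block sizes are [3, 1, 1, 1].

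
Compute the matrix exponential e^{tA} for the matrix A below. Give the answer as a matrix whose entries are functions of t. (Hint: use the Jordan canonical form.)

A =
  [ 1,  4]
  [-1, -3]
e^{tA} =
  [2*t*exp(-t) + exp(-t), 4*t*exp(-t)]
  [-t*exp(-t), -2*t*exp(-t) + exp(-t)]

Strategy: write A = P · J · P⁻¹ where J is a Jordan canonical form, so e^{tA} = P · e^{tJ} · P⁻¹, and e^{tJ} can be computed block-by-block.

A has Jordan form
J =
  [-1,  1]
  [ 0, -1]
(up to reordering of blocks).

Per-block formulas:
  For a 2×2 Jordan block J_2(-1): exp(t · J_2(-1)) = e^(-1t)·(I + t·N), where N is the 2×2 nilpotent shift.

After assembling e^{tJ} and conjugating by P, we get:

e^{tA} =
  [2*t*exp(-t) + exp(-t), 4*t*exp(-t)]
  [-t*exp(-t), -2*t*exp(-t) + exp(-t)]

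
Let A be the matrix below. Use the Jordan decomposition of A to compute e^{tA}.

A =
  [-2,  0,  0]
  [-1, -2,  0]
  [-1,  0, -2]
e^{tA} =
  [exp(-2*t), 0, 0]
  [-t*exp(-2*t), exp(-2*t), 0]
  [-t*exp(-2*t), 0, exp(-2*t)]

Strategy: write A = P · J · P⁻¹ where J is a Jordan canonical form, so e^{tA} = P · e^{tJ} · P⁻¹, and e^{tJ} can be computed block-by-block.

A has Jordan form
J =
  [-2,  1,  0]
  [ 0, -2,  0]
  [ 0,  0, -2]
(up to reordering of blocks).

Per-block formulas:
  For a 2×2 Jordan block J_2(-2): exp(t · J_2(-2)) = e^(-2t)·(I + t·N), where N is the 2×2 nilpotent shift.
  For a 1×1 block at λ = -2: exp(t · [-2]) = [e^(-2t)].

After assembling e^{tJ} and conjugating by P, we get:

e^{tA} =
  [exp(-2*t), 0, 0]
  [-t*exp(-2*t), exp(-2*t), 0]
  [-t*exp(-2*t), 0, exp(-2*t)]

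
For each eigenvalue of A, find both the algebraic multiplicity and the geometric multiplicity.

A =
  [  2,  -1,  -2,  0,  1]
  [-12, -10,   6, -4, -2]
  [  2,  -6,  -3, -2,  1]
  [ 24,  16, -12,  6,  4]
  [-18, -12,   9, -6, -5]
λ = -2: alg = 5, geom = 3

Step 1 — factor the characteristic polynomial to read off the algebraic multiplicities:
  χ_A(x) = (x + 2)^5

Step 2 — compute geometric multiplicities via the rank-nullity identity g(λ) = n − rank(A − λI):
  rank(A − (-2)·I) = 2, so dim ker(A − (-2)·I) = n − 2 = 3

Summary:
  λ = -2: algebraic multiplicity = 5, geometric multiplicity = 3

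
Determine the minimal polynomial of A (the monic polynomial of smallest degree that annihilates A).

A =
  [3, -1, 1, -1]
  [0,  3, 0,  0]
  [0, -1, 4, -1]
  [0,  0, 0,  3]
x^2 - 7*x + 12

The characteristic polynomial is χ_A(x) = (x - 4)*(x - 3)^3, so the eigenvalues are known. The minimal polynomial is
  m_A(x) = Π_λ (x − λ)^{k_λ}
where k_λ is the size of the *largest* Jordan block for λ (equivalently, the smallest k with (A − λI)^k v = 0 for every generalised eigenvector v of λ).

  λ = 3: largest Jordan block has size 1, contributing (x − 3)
  λ = 4: largest Jordan block has size 1, contributing (x − 4)

So m_A(x) = (x - 4)*(x - 3) = x^2 - 7*x + 12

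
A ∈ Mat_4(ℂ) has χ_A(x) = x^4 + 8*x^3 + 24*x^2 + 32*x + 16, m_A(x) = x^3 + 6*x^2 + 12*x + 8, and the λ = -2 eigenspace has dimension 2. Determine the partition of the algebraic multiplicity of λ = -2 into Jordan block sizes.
Block sizes for λ = -2: [3, 1]

Step 1 — from the characteristic polynomial, algebraic multiplicity of λ = -2 is 4. From dim ker(A − (-2)·I) = 2, there are exactly 2 Jordan blocks for λ = -2.
Step 2 — from the minimal polynomial, the factor (x + 2)^3 tells us the largest block for λ = -2 has size 3.
Step 3 — with total size 4, 2 blocks, and largest block 3, the block sizes (in nonincreasing order) are [3, 1].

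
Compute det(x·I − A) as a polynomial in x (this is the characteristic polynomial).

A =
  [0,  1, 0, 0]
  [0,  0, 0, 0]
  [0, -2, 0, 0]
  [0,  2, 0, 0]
x^4

Expanding det(x·I − A) (e.g. by cofactor expansion or by noting that A is similar to its Jordan form J, which has the same characteristic polynomial as A) gives
  χ_A(x) = x^4
which factors as x^4. The eigenvalues (with algebraic multiplicities) are λ = 0 with multiplicity 4.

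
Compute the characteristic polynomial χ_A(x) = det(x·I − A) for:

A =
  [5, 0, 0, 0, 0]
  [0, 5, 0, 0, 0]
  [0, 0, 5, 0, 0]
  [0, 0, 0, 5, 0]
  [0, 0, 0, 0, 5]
x^5 - 25*x^4 + 250*x^3 - 1250*x^2 + 3125*x - 3125

Expanding det(x·I − A) (e.g. by cofactor expansion or by noting that A is similar to its Jordan form J, which has the same characteristic polynomial as A) gives
  χ_A(x) = x^5 - 25*x^4 + 250*x^3 - 1250*x^2 + 3125*x - 3125
which factors as (x - 5)^5. The eigenvalues (with algebraic multiplicities) are λ = 5 with multiplicity 5.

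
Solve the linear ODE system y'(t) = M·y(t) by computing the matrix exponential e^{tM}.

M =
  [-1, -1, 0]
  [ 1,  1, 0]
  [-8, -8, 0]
e^{tM} =
  [1 - t, -t, 0]
  [t, t + 1, 0]
  [-8*t, -8*t, 1]

Strategy: write M = P · J · P⁻¹ where J is a Jordan canonical form, so e^{tM} = P · e^{tJ} · P⁻¹, and e^{tJ} can be computed block-by-block.

M has Jordan form
J =
  [0, 1, 0]
  [0, 0, 0]
  [0, 0, 0]
(up to reordering of blocks).

Per-block formulas:
  For a 1×1 block at λ = 0: exp(t · [0]) = [e^(0t)].
  For a 2×2 Jordan block J_2(0): exp(t · J_2(0)) = e^(0t)·(I + t·N), where N is the 2×2 nilpotent shift.

After assembling e^{tJ} and conjugating by P, we get:

e^{tM} =
  [1 - t, -t, 0]
  [t, t + 1, 0]
  [-8*t, -8*t, 1]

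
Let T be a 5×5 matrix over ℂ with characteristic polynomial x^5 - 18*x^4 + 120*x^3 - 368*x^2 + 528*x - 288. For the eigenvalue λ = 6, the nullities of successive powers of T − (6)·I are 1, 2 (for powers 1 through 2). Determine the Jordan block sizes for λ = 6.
Block sizes for λ = 6: [2]

From the dimensions of kernels of powers, the number of Jordan blocks of size at least j is d_j − d_{j−1} where d_j = dim ker(N^j) (with d_0 = 0). Computing the differences gives [1, 1].
The number of blocks of size exactly k is (#blocks of size ≥ k) − (#blocks of size ≥ k + 1), so the partition is: 1 block(s) of size 2.
In nonincreasing order the block sizes are [2].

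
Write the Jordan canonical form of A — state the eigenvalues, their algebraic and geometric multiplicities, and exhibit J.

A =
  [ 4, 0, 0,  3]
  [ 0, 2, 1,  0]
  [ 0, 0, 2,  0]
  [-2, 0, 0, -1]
J_1(1) ⊕ J_2(2) ⊕ J_1(2)

The characteristic polynomial is
  det(x·I − A) = x^4 - 7*x^3 + 18*x^2 - 20*x + 8 = (x - 2)^3*(x - 1)

Eigenvalues and multiplicities (the geometric multiplicity of λ is n − rank(A − λI), which equals the number of Jordan blocks for λ):
  λ = 1: algebraic multiplicity = 1, geometric multiplicity = 1
  λ = 2: algebraic multiplicity = 3, geometric multiplicity = 2

Determining the block sizes for each eigenvalue:
  λ = 1: one block (gm = 1), so the single block has size am = 1 → block sizes [1]
  λ = 2: 2 blocks summing to 3 forces exactly one block of size 2 and the rest size 1 → block sizes [2, 1]

Assembling the blocks gives a Jordan form
J =
  [1, 0, 0, 0]
  [0, 2, 1, 0]
  [0, 0, 2, 0]
  [0, 0, 0, 2]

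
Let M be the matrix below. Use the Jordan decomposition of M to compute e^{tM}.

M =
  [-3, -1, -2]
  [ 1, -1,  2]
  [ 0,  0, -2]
e^{tM} =
  [-t*exp(-2*t) + exp(-2*t), -t*exp(-2*t), -2*t*exp(-2*t)]
  [t*exp(-2*t), t*exp(-2*t) + exp(-2*t), 2*t*exp(-2*t)]
  [0, 0, exp(-2*t)]

Strategy: write M = P · J · P⁻¹ where J is a Jordan canonical form, so e^{tM} = P · e^{tJ} · P⁻¹, and e^{tJ} can be computed block-by-block.

M has Jordan form
J =
  [-2,  1,  0]
  [ 0, -2,  0]
  [ 0,  0, -2]
(up to reordering of blocks).

Per-block formulas:
  For a 2×2 Jordan block J_2(-2): exp(t · J_2(-2)) = e^(-2t)·(I + t·N), where N is the 2×2 nilpotent shift.
  For a 1×1 block at λ = -2: exp(t · [-2]) = [e^(-2t)].

After assembling e^{tJ} and conjugating by P, we get:

e^{tM} =
  [-t*exp(-2*t) + exp(-2*t), -t*exp(-2*t), -2*t*exp(-2*t)]
  [t*exp(-2*t), t*exp(-2*t) + exp(-2*t), 2*t*exp(-2*t)]
  [0, 0, exp(-2*t)]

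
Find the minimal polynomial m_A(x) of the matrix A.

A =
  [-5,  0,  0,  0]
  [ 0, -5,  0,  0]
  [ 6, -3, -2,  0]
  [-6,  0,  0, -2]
x^2 + 7*x + 10

The characteristic polynomial is χ_A(x) = (x + 2)^2*(x + 5)^2, so the eigenvalues are known. The minimal polynomial is
  m_A(x) = Π_λ (x − λ)^{k_λ}
where k_λ is the size of the *largest* Jordan block for λ (equivalently, the smallest k with (A − λI)^k v = 0 for every generalised eigenvector v of λ).

  λ = -5: largest Jordan block has size 1, contributing (x + 5)
  λ = -2: largest Jordan block has size 1, contributing (x + 2)

So m_A(x) = (x + 2)*(x + 5) = x^2 + 7*x + 10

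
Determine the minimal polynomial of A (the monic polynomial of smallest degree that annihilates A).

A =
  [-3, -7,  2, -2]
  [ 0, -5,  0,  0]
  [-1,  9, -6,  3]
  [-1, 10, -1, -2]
x^4 + 16*x^3 + 94*x^2 + 240*x + 225

The characteristic polynomial is χ_A(x) = (x + 3)^2*(x + 5)^2, so the eigenvalues are known. The minimal polynomial is
  m_A(x) = Π_λ (x − λ)^{k_λ}
where k_λ is the size of the *largest* Jordan block for λ (equivalently, the smallest k with (A − λI)^k v = 0 for every generalised eigenvector v of λ).

  λ = -5: largest Jordan block has size 2, contributing (x + 5)^2
  λ = -3: largest Jordan block has size 2, contributing (x + 3)^2

So m_A(x) = (x + 3)^2*(x + 5)^2 = x^4 + 16*x^3 + 94*x^2 + 240*x + 225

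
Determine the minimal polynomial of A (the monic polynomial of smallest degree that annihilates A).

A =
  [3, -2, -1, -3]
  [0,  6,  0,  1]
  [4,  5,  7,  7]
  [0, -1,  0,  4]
x^2 - 10*x + 25

The characteristic polynomial is χ_A(x) = (x - 5)^4, so the eigenvalues are known. The minimal polynomial is
  m_A(x) = Π_λ (x − λ)^{k_λ}
where k_λ is the size of the *largest* Jordan block for λ (equivalently, the smallest k with (A − λI)^k v = 0 for every generalised eigenvector v of λ).

  λ = 5: largest Jordan block has size 2, contributing (x − 5)^2

So m_A(x) = (x - 5)^2 = x^2 - 10*x + 25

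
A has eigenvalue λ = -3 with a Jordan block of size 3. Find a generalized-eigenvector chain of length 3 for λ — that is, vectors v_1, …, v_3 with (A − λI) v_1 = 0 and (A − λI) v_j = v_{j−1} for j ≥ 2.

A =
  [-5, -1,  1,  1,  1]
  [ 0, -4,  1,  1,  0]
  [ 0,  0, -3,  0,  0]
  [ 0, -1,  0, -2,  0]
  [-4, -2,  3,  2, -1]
A Jordan chain for λ = -3 of length 3:
v_1 = (0, -1, 0, -1, 0)ᵀ
v_2 = (1, 1, 0, 0, 3)ᵀ
v_3 = (0, 0, 1, 0, 0)ᵀ

Let N = A − (-3)·I. We want v_3 with N^3 v_3 = 0 but N^2 v_3 ≠ 0; then v_{j-1} := N · v_j for j = 3, …, 2.

Pick v_3 = (0, 0, 1, 0, 0)ᵀ.
Then v_2 = N · v_3 = (1, 1, 0, 0, 3)ᵀ.
Then v_1 = N · v_2 = (0, -1, 0, -1, 0)ᵀ.

Sanity check: (A − (-3)·I) v_1 = (0, 0, 0, 0, 0)ᵀ = 0. ✓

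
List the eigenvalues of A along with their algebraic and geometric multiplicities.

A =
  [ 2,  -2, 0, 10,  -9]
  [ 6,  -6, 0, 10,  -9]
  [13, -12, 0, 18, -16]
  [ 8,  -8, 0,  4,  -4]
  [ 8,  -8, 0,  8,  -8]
λ = -4: alg = 2, geom = 2; λ = 0: alg = 3, geom = 1

Step 1 — factor the characteristic polynomial to read off the algebraic multiplicities:
  χ_A(x) = x^3*(x + 4)^2

Step 2 — compute geometric multiplicities via the rank-nullity identity g(λ) = n − rank(A − λI):
  rank(A − (-4)·I) = 3, so dim ker(A − (-4)·I) = n − 3 = 2
  rank(A − (0)·I) = 4, so dim ker(A − (0)·I) = n − 4 = 1

Summary:
  λ = -4: algebraic multiplicity = 2, geometric multiplicity = 2
  λ = 0: algebraic multiplicity = 3, geometric multiplicity = 1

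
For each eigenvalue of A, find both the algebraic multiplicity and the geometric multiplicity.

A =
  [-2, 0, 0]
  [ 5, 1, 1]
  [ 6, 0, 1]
λ = -2: alg = 1, geom = 1; λ = 1: alg = 2, geom = 1

Step 1 — factor the characteristic polynomial to read off the algebraic multiplicities:
  χ_A(x) = (x - 1)^2*(x + 2)

Step 2 — compute geometric multiplicities via the rank-nullity identity g(λ) = n − rank(A − λI):
  rank(A − (-2)·I) = 2, so dim ker(A − (-2)·I) = n − 2 = 1
  rank(A − (1)·I) = 2, so dim ker(A − (1)·I) = n − 2 = 1

Summary:
  λ = -2: algebraic multiplicity = 1, geometric multiplicity = 1
  λ = 1: algebraic multiplicity = 2, geometric multiplicity = 1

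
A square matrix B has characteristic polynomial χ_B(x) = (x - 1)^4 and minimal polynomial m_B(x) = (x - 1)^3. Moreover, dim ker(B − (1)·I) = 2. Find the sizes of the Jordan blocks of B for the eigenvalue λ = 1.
Block sizes for λ = 1: [3, 1]

Step 1 — from the characteristic polynomial, algebraic multiplicity of λ = 1 is 4. From dim ker(B − (1)·I) = 2, there are exactly 2 Jordan blocks for λ = 1.
Step 2 — from the minimal polynomial, the factor (x − 1)^3 tells us the largest block for λ = 1 has size 3.
Step 3 — with total size 4, 2 blocks, and largest block 3, the block sizes (in nonincreasing order) are [3, 1].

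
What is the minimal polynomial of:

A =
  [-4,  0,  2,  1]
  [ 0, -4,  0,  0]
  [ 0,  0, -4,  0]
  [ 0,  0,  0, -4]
x^2 + 8*x + 16

The characteristic polynomial is χ_A(x) = (x + 4)^4, so the eigenvalues are known. The minimal polynomial is
  m_A(x) = Π_λ (x − λ)^{k_λ}
where k_λ is the size of the *largest* Jordan block for λ (equivalently, the smallest k with (A − λI)^k v = 0 for every generalised eigenvector v of λ).

  λ = -4: largest Jordan block has size 2, contributing (x + 4)^2

So m_A(x) = (x + 4)^2 = x^2 + 8*x + 16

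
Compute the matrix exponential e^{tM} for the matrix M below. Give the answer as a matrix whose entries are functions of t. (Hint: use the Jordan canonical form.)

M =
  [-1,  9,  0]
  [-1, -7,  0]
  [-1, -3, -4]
e^{tM} =
  [3*t*exp(-4*t) + exp(-4*t), 9*t*exp(-4*t), 0]
  [-t*exp(-4*t), -3*t*exp(-4*t) + exp(-4*t), 0]
  [-t*exp(-4*t), -3*t*exp(-4*t), exp(-4*t)]

Strategy: write M = P · J · P⁻¹ where J is a Jordan canonical form, so e^{tM} = P · e^{tJ} · P⁻¹, and e^{tJ} can be computed block-by-block.

M has Jordan form
J =
  [-4,  1,  0]
  [ 0, -4,  0]
  [ 0,  0, -4]
(up to reordering of blocks).

Per-block formulas:
  For a 1×1 block at λ = -4: exp(t · [-4]) = [e^(-4t)].
  For a 2×2 Jordan block J_2(-4): exp(t · J_2(-4)) = e^(-4t)·(I + t·N), where N is the 2×2 nilpotent shift.

After assembling e^{tJ} and conjugating by P, we get:

e^{tM} =
  [3*t*exp(-4*t) + exp(-4*t), 9*t*exp(-4*t), 0]
  [-t*exp(-4*t), -3*t*exp(-4*t) + exp(-4*t), 0]
  [-t*exp(-4*t), -3*t*exp(-4*t), exp(-4*t)]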